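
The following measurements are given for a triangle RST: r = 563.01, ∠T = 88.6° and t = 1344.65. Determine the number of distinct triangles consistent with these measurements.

1

r·sin T = 563.01·sin(88.6°) ≈ 562.8.
Since t ≥ r, exactly one triangle exists.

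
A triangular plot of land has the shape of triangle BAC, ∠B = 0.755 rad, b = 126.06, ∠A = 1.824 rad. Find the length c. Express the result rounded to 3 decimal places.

The third angle is ∠C = π − ∠B − ∠A = 0.563 rad.
Law of sines: c = b·sin C/sin B ≈ 98.116.

98.116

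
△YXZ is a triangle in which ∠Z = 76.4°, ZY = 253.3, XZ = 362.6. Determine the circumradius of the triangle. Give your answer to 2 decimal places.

R ≈ 200.85

By the law of cosines, YX² = XZ² + ZY² − 2·XZ·ZY·cos Z = 1.5245e+05, so YX ≈ 390.44.
Area = ½·XZ·ZY·sin Z ≈ 44636.
Circumradius = YX/(2 sin Z) ≈ 200.85.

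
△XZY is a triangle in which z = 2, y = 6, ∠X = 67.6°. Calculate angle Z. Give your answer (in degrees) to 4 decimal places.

By the law of cosines, x² = z² + y² − 2·z·y·cos X = 30.854, so x ≈ 5.5547.
Law of cosines again: cos Z = (y² + x² − z²)/(2·y·x) ≈ 0.94297, so ∠Z ≈ 19.44°.

19.4443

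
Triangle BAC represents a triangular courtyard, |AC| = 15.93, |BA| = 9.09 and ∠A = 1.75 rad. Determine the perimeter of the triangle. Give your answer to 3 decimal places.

By the law of cosines, |CB|² = |BA|² + |AC|² − 2·|BA|·|AC|·cos A = 388.01, so |CB| ≈ 19.698.
Semiperimeter s = (15.93+19.698+9.09)/2 = 22.359.
Perimeter = 15.93 + 19.698 + 9.09 = 44.718.

44.718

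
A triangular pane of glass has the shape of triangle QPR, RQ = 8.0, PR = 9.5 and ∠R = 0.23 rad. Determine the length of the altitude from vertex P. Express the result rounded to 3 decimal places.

By the law of cosines, QP² = PR² + RQ² − 2·PR·RQ·cos R = 6.2527, so QP ≈ 2.5005.
Area = ½·PR·RQ·sin R ≈ 8.6631.
The altitude from P has length 2·area/RQ ≈ 2.1658.

h_P ≈ 2.166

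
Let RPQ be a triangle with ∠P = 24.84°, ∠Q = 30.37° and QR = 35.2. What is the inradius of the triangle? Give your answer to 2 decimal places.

r ≈ 8.37

The third angle is ∠R = 180° − ∠P − ∠Q = 124.79°.
Law of sines: PQ = QR·sin R/sin P ≈ 68.814.
Law of sines: RP = QR·sin Q/sin P ≈ 42.364.
Area = ½·QR·PQ·sin Q ≈ 612.33.
Semiperimeter s = (68.814+35.2+42.364)/2 = 73.189.
Inradius = area/s = 612.33/73.189 ≈ 8.3664.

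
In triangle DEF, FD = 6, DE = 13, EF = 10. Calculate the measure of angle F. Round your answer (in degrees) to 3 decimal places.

105.962

By the law of cosines, cos F = (EF² + FD² − DE²) / (2·EF·FD) ≈ -0.27500, so ∠F ≈ 105.96°.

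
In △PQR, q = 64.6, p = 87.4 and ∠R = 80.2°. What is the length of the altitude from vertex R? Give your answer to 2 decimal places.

h_R ≈ 55.95

By the law of cosines, r² = p² + q² − 2·p·q·cos R = 9889.9, so r ≈ 99.448.
Area = ½·p·q·sin R ≈ 2781.8.
The altitude from R has length 2·area/r ≈ 55.945.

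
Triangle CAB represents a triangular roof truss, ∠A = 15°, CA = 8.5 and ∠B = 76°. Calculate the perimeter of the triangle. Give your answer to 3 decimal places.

perimeter ≈ 19.526

The third angle is ∠C = 180° − ∠A − ∠B = 89.00°.
Law of sines: AB = CA·sin C/sin B ≈ 8.7589.
Law of sines: BC = CA·sin A/sin B ≈ 2.2673.
Semiperimeter s = (8.7589+2.2673+8.5)/2 = 9.7631.
Perimeter = 8.7589 + 2.2673 + 8.5 = 19.526.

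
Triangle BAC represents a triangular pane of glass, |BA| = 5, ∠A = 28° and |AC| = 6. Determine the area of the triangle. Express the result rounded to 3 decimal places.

Area = ½·|BA|·|AC|·sin A ≈ 7.0421.

area ≈ 7.042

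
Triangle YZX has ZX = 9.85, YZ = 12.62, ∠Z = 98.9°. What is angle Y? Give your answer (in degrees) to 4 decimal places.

By the law of cosines, XY² = YZ² + ZX² − 2·YZ·ZX·cos Z = 294.75, so XY ≈ 17.168.
Law of cosines again: cos Y = (XY² + YZ² − ZX²)/(2·XY·YZ) ≈ 0.82384, so ∠Y ≈ 34.53°.

34.5291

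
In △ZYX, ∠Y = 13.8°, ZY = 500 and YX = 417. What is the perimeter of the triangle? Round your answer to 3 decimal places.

1054.572

By the law of cosines, XZ² = ZY² + YX² − 2·ZY·YX·cos Y = 18926, so XZ ≈ 137.57.
Semiperimeter s = (417+137.57+500)/2 = 527.29.
Perimeter = 417 + 137.57 + 500 = 1054.6.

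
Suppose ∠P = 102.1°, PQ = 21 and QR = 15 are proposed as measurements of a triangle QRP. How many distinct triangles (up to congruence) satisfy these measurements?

PQ·sin P = 21·sin(102.1°) ≈ 20.53.
Since ∠P is not acute, a triangle exists only if QR > PQ; here QR ≤ PQ, so there is no triangle.

0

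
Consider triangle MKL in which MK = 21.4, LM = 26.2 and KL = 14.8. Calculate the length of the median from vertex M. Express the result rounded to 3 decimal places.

22.747

Median from M: ½√(2·LM² + 2·MK² − KL²) ≈ 22.747.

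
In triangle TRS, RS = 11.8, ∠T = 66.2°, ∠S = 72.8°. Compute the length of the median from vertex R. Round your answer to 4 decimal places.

The third angle is ∠R = 180° − ∠S − ∠T = 41.00°.
Law of sines: ST = RS·sin R/sin T ≈ 8.461.
Law of sines: TR = RS·sin S/sin T ≈ 12.32.
Median from R: ½√(2·TR² + 2·RS² − ST²) ≈ 11.297.

m_R ≈ 11.2966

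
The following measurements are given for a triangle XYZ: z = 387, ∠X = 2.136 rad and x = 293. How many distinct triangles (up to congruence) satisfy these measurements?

0

z·sin X = 387·sin(2.136 rad) ≈ 326.8.
Since ∠X is not acute, a triangle exists only if x > z; here x ≤ z, so there is no triangle.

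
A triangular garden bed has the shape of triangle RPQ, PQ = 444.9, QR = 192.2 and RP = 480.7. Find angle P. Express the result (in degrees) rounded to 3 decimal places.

23.562

By the law of cosines, cos P = (RP² + PQ² − QR²) / (2·RP·PQ) ≈ 0.91663, so ∠P ≈ 23.56°.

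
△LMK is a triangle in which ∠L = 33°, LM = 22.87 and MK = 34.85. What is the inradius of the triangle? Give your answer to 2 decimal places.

Law of sines: sin K = LM·sin L/MK ≈ 0.35741.
Since MK ≥ LM, only the acute value applies: ∠K ≈ 20.94°.
Then ∠M = 180° − ∠L − ∠K ≈ 126.06°.
Law of sines gives KL = MK·sin M/sin L ≈ 51.728.
Area = ½·MK·LM·sin M ≈ 322.16.
Semiperimeter s = (34.85+51.728+22.87)/2 = 54.724.
Inradius = area/s = 322.16/54.724 ≈ 5.887.

r ≈ 5.89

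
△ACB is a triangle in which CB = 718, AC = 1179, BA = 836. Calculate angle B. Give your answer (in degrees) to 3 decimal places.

98.412

By the law of cosines, cos B = (CB² + BA² − AC²) / (2·CB·BA) ≈ -0.14629, so ∠B ≈ 98.41°.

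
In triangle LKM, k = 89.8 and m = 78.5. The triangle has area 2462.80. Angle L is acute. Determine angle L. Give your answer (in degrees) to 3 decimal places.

From area = ½·k·m·sin L, we get sin L = 2·area/(k·m) ≈ 0.69874.
Taking the acute solution, ∠L ≈ 44.33°.

∠L ≈ 44.326°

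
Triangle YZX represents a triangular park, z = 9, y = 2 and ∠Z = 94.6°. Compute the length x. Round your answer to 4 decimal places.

8.6160

Law of sines: sin Y = y·sin Z/z ≈ 0.22151.
Since z ≥ y, only the acute value applies: ∠Y ≈ 12.80°.
Then ∠X = 180° − ∠Z − ∠Y ≈ 72.60°.
Law of sines gives x = z·sin X/sin Z ≈ 8.616.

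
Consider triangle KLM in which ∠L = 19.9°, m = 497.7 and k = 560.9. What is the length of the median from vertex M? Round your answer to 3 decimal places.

By the law of cosines, l² = m² + k² − 2·m·k·cos L = 37333, so l ≈ 193.22.
Median from M: ½√(2·k² + 2·l² − m²) ≈ 337.7.

m_M ≈ 337.705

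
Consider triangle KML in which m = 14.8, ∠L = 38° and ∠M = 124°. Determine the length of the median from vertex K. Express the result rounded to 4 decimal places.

12.7401

The third angle is ∠K = 180° − ∠M − ∠L = 18.00°.
Law of sines: k = m·sin K/sin M ≈ 5.5166.
Law of sines: l = m·sin L/sin M ≈ 10.991.
Median from K: ½√(2·m² + 2·l² − k²) ≈ 12.74.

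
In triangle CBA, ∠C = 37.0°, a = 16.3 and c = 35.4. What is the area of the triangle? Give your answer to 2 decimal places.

area ≈ 230.68

Law of sines: sin A = a·sin C/c ≈ 0.27711.
Since c ≥ a, only the acute value applies: ∠A ≈ 16.09°.
Then ∠B = 180° − ∠C − ∠A ≈ 126.91°.
Law of sines gives b = c·sin B/sin C ≈ 47.031.
Area = ½·c·a·sin B ≈ 230.68.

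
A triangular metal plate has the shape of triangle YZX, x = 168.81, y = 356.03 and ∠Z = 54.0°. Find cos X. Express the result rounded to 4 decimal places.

cos X ≈ 0.8829

By the law of cosines, z² = x² + y² − 2·x·y·cos Z = 84601, so z ≈ 290.86.
Law of cosines again: cos X = (y² + z² − x²)/(2·y·z) ≈ 0.88291, so ∠X ≈ 28.00°.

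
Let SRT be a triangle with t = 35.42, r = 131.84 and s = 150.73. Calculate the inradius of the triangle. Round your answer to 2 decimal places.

Semiperimeter p = (150.73 + 131.84 + 35.42)/2 = 159.
Heron's formula: area = √(159·8.265·27.155·123.58) ≈ 2099.9.
Inradius = area/p = 2099.9/159 ≈ 13.207.

13.21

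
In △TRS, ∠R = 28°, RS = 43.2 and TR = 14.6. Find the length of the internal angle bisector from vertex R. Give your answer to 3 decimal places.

t_R ≈ 21.176

By the law of cosines, ST² = TR² + RS² − 2·TR·RS·cos R = 965.61, so ST ≈ 31.074.
The bisector from R has length 2·TR·RS·cos(∠R/2)/(TR+RS) ≈ 21.176.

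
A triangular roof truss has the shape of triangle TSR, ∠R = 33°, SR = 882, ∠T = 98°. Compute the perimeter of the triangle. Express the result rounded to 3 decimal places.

2039.288

The third angle is ∠S = 180° − ∠R − ∠T = 49.00°.
Law of sines: RT = SR·sin S/sin T ≈ 672.2.
Law of sines: TS = SR·sin R/sin T ≈ 485.09.
Semiperimeter s = (882+672.2+485.09)/2 = 1019.6.
Perimeter = 882 + 672.2 + 485.09 = 2039.3.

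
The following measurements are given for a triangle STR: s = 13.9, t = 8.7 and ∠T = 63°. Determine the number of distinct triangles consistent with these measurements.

0

s·sin T = 13.9·sin(63°) ≈ 12.38.
Since t = 8.7 < 12.38 = s sin T, no triangle exists.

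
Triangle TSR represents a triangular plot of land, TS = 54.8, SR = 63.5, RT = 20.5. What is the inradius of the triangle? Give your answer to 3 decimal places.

7.791

Semiperimeter s = (63.5 + 20.5 + 54.8)/2 = 69.4.
Heron's formula: area = √(69.4·5.9·48.9·14.6) ≈ 540.68.
Inradius = area/s = 540.68/69.4 ≈ 7.7907.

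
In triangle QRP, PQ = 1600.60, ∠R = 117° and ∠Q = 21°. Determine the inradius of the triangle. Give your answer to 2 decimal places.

200.06

The third angle is ∠P = 180° − ∠Q − ∠R = 42.00°.
Law of sines: RP = PQ·sin Q/sin R ≈ 643.77.
Law of sines: QR = PQ·sin P/sin R ≈ 1202.
Area = ½·PQ·RP·sin P ≈ 3.4474e+05.
Semiperimeter s = (643.77+1600.6+1202)/2 = 1723.2.
Inradius = area/s = 3.4474e+05/1723.2 ≈ 200.06.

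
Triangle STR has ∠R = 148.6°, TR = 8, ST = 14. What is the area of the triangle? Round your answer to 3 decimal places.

Law of sines: sin S = TR·sin R/ST ≈ 0.29772.
Since ST ≥ TR, only the acute value applies: ∠S ≈ 17.32°.
Then ∠T = 180° − ∠R − ∠S ≈ 14.08°.
Law of sines gives RS = ST·sin T/sin R ≈ 6.5367.
Area = ½·ST·TR·sin T ≈ 13.623.

13.623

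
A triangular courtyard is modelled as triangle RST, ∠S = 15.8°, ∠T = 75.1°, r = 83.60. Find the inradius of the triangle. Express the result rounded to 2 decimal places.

9.83

The third angle is ∠R = 180° − ∠S − ∠T = 89.10°.
Law of sines: s = r·sin S/sin R ≈ 22.765.
Law of sines: t = r·sin T/sin R ≈ 80.799.
Area = ½·r·s·sin T ≈ 919.6.
Semiperimeter p = (83.6+22.765+80.799)/2 = 93.582.
Inradius = area/p = 919.6/93.582 ≈ 9.8266.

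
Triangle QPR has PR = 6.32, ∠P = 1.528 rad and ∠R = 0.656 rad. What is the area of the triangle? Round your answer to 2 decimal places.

area ≈ 14.88

The third angle is ∠Q = π − ∠P − ∠R = 0.958 rad.
Law of sines: RQ = PR·sin P/sin Q ≈ 7.7209.
Law of sines: QP = PR·sin R/sin Q ≈ 4.7137.
Area = ½·PR·RQ·sin R ≈ 14.882.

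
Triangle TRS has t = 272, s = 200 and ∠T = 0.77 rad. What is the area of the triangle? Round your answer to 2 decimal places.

area ≈ 26261.58

Law of sines: sin S = s·sin T/t ≈ 0.51186.
Since t ≥ s, only the acute value applies: ∠S ≈ 0.537 rad.
Then ∠R = π − ∠T − ∠S ≈ 1.834 rad.
Law of sines gives r = t·sin R/sin T ≈ 377.25.
Area = ½·t·s·sin R ≈ 26262.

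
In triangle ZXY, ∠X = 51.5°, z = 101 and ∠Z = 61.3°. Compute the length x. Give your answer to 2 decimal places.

90.11

The third angle is ∠Y = 180° − ∠Z − ∠X = 67.20°.
Law of sines: x = z·sin X/sin Z ≈ 90.114.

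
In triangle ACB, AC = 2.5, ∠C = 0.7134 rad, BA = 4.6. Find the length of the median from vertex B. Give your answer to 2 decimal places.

Law of sines: sin B = AC·sin C/BA ≈ 0.35566.
Since BA ≥ AC, only the acute value applies: ∠B ≈ 0.3636 rad.
Then ∠A = π − ∠C − ∠B ≈ 2.0646 rad.
Law of sines gives CB = BA·sin A/sin C ≈ 6.1896.
Median from B: ½√(2·CB² + 2·BA² − AC²) ≈ 5.3078.

m_B ≈ 5.31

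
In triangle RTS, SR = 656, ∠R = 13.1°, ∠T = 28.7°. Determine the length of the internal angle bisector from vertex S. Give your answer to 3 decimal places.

t_S ≈ 150.072

The third angle is ∠S = 180° − ∠R − ∠T = 138.20°.
Law of sines: TS = SR·sin R/sin T ≈ 309.61.
Law of sines: RT = SR·sin S/sin T ≈ 910.5.
The bisector from S has length 2·TS·SR·cos(∠S/2)/(TS+SR) ≈ 150.07.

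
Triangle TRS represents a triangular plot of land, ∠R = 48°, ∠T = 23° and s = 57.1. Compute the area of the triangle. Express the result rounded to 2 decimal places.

The third angle is ∠S = 180° − ∠T − ∠R = 109.00°.
Law of sines: t = s·sin T/sin S ≈ 23.596.
Law of sines: r = s·sin R/sin S ≈ 44.879.
Area = ½·s·t·sin R ≈ 500.64.

500.64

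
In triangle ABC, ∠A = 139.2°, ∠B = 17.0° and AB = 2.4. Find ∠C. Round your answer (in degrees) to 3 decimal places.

The third angle is ∠C = 180° − ∠A − ∠B = 23.80°.

∠C ≈ 23.800°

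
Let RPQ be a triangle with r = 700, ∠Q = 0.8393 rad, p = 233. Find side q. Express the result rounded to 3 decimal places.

By the law of cosines, q² = r² + p² − 2·r·p·cos Q = 3.2639e+05, so q ≈ 571.31.

571.308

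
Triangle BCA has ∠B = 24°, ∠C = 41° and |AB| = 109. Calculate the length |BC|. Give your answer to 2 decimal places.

150.58

The third angle is ∠A = 180° − ∠B − ∠C = 115.00°.
Law of sines: |BC| = |AB|·sin A/sin C ≈ 150.58.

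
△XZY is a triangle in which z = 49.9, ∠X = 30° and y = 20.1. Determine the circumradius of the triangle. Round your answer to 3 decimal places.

R ≈ 34.012

By the law of cosines, x² = z² + y² − 2·z·y·cos X = 1156.8, so x ≈ 34.012.
Area = ½·z·y·sin X ≈ 250.75.
Circumradius = x/(2 sin X) ≈ 34.012.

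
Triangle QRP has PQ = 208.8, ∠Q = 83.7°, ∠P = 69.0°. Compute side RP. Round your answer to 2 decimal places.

452.50

The third angle is ∠R = 180° − ∠P − ∠Q = 27.30°.
Law of sines: RP = PQ·sin Q/sin R ≈ 452.5.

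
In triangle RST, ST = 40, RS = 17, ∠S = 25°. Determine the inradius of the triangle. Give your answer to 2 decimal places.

By the law of cosines, TR² = RS² + ST² − 2·RS·ST·cos S = 656.42, so TR ≈ 25.621.
Area = ½·RS·ST·sin S ≈ 143.69.
Semiperimeter s = (40+25.621+17)/2 = 41.31.
Inradius = area/s = 143.69/41.31 ≈ 3.4783.

3.48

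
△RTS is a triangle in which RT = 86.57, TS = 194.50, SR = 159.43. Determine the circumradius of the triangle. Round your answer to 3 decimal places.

By the law of cosines, cos R = (SR² + RT² − TS²) / (2·SR·RT) ≈ -0.17816, so ∠R ≈ 100.26°.
Circumradius = TS/(2 sin R) ≈ 98.831.

98.831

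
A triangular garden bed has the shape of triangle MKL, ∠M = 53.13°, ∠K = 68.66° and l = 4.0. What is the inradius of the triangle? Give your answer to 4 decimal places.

The third angle is ∠L = 180° − ∠M − ∠K = 58.21°.
Law of sines: m = l·sin M/sin L ≈ 3.7648.
Law of sines: k = l·sin K/sin L ≈ 4.3833.
Area = ½·l·m·sin K ≈ 7.0133.
Semiperimeter s = (3.7648+4.3833+4)/2 = 6.074.
Inradius = area/s = 7.0133/6.074 ≈ 1.1546.

r ≈ 1.1546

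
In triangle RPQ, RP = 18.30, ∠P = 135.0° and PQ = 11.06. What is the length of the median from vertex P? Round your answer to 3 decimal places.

By the law of cosines, QR² = RP² + PQ² − 2·RP·PQ·cos P = 743.45, so QR ≈ 27.266.
Median from P: ½√(2·RP² + 2·PQ² − QR²) ≈ 6.538.

6.538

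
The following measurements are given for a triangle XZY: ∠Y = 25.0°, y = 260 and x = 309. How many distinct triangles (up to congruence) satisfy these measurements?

2

x·sin Y = 309·sin(25.0°) ≈ 130.6.
Since x sin Y < y < x (130.6 < 260 < 309), two triangles exist.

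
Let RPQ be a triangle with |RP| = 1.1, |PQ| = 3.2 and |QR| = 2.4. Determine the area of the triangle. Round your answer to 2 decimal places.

1.04

Semiperimeter s = (3.2 + 2.4 + 1.1)/2 = 3.35.
Heron's formula: area = √(3.35·0.15·0.95·2.25) ≈ 1.0364.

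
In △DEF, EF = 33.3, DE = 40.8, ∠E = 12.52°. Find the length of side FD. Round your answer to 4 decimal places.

10.9939

By the law of cosines, FD² = DE² + EF² − 2·DE·EF·cos E = 120.87, so FD ≈ 10.994.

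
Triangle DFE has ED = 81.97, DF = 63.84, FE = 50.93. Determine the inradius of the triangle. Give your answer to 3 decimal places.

Semiperimeter s = (50.93 + 81.97 + 63.84)/2 = 98.37.
Heron's formula: area = √(98.37·47.44·16.4·34.53) ≈ 1625.6.
Inradius = area/s = 1625.6/98.37 ≈ 16.526.

r ≈ 16.526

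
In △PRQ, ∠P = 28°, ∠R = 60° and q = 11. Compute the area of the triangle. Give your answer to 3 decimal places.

area ≈ 24.613

The third angle is ∠Q = 180° − ∠P − ∠R = 92.00°.
Law of sines: p = q·sin P/sin Q ≈ 5.1673.
Law of sines: r = q·sin R/sin Q ≈ 9.5321.
Area = ½·q·p·sin R ≈ 24.613.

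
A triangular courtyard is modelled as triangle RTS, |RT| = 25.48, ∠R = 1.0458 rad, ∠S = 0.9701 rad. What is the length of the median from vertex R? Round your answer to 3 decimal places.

The third angle is ∠T = π − ∠S − ∠R = 1.1257 rad.
Law of sines: |TS| = |RT|·sin R/sin S ≈ 26.727.
Law of sines: |SR| = |RT|·sin T/sin S ≈ 27.878.
Median from R: ½√(2·|SR|² + 2·|RT|² − |TS|²) ≈ 23.122.

m_R ≈ 23.122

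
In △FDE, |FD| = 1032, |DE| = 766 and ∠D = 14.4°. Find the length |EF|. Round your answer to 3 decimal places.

By the law of cosines, |EF|² = |FD|² + |DE|² − 2·|FD|·|DE|·cos D = 1.2043e+05, so |EF| ≈ 347.03.

347.026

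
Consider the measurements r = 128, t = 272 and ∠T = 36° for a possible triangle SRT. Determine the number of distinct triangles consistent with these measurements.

r·sin T = 128·sin(36°) ≈ 75.24.
Since t ≥ r, exactly one triangle exists.

1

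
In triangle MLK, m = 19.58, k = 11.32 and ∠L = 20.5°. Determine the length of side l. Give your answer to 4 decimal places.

9.8133

By the law of cosines, l² = k² + m² − 2·k·m·cos L = 96.3, so l ≈ 9.8133.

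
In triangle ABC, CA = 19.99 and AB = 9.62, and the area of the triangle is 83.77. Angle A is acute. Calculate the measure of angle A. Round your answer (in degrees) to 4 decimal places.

From area = ½·CA·AB·sin A, we get sin A = 2·area/(CA·AB) ≈ 0.87123.
Taking the acute solution, ∠A ≈ 60.60°.

60.6014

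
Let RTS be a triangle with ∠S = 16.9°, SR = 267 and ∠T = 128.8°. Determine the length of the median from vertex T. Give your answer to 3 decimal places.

The third angle is ∠R = 180° − ∠T − ∠S = 34.30°.
Law of sines: TS = SR·sin R/sin T ≈ 193.06.
Law of sines: RT = SR·sin S/sin T ≈ 99.594.
Median from T: ½√(2·RT² + 2·TS² − SR²) ≈ 75.986.

75.986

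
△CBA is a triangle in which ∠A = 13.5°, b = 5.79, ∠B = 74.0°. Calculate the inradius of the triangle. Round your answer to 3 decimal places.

0.616

The third angle is ∠C = 180° − ∠B − ∠A = 92.50°.
Law of sines: c = b·sin C/sin B ≈ 6.0176.
Law of sines: a = b·sin A/sin B ≈ 1.4061.
Area = ½·b·c·sin A ≈ 4.0668.
Semiperimeter s = (6.0176+5.79+1.4061)/2 = 6.6069.
Inradius = area/s = 4.0668/6.6069 ≈ 0.61555.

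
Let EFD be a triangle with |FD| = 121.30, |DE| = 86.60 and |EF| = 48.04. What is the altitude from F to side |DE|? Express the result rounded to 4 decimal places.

Semiperimeter s = (121.3 + 86.6 + 48.04)/2 = 127.97.
Heron's formula: area = √(127.97·6.67·41.37·79.93) ≈ 1680.
The altitude from F has length 2·area/|DE| ≈ 38.8.

38.7996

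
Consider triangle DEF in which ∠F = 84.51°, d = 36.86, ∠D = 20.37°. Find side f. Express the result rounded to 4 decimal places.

The third angle is ∠E = 180° − ∠F − ∠D = 75.12°.
Law of sines: f = d·sin F/sin D ≈ 105.41.

105.4091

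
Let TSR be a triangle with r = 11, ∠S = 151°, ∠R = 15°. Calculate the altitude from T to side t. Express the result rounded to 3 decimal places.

The third angle is ∠T = 180° − ∠S − ∠R = 14.00°.
Law of sines: t = r·sin T/sin R ≈ 10.282.
Law of sines: s = r·sin S/sin R ≈ 20.605.
Area = ½·r·t·sin S ≈ 27.416.
The altitude from T has length 2·area/t ≈ 5.3329.

h_T ≈ 5.333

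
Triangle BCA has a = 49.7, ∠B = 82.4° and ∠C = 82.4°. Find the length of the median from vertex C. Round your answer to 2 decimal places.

The third angle is ∠A = 180° − ∠B − ∠C = 15.20°.
Law of sines: b = a·sin B/sin A ≈ 187.89.
Law of sines: c = a·sin C/sin A ≈ 187.89.
Median from C: ½√(2·a² + 2·b² − c²) ≈ 100.3.

m_C ≈ 100.30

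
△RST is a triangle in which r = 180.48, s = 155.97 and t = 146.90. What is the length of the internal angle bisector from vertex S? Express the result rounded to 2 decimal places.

t_S ≈ 143.16

By the law of cosines, cos S = (t² + r² − s²) / (2·t·r) ≈ 0.56249, so ∠S ≈ 55.77°.
The bisector from S has length 2·t·r·cos(∠S/2)/(t+r) ≈ 143.16.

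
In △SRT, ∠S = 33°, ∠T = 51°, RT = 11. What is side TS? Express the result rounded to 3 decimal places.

The third angle is ∠R = 180° − ∠T − ∠S = 96.00°.
Law of sines: TS = RT·sin R/sin S ≈ 20.086.

20.086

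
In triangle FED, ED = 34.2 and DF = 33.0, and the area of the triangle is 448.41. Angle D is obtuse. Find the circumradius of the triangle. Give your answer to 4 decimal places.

From area = ½·ED·DF·sin D, we get sin D = 2·area/(ED·DF) ≈ 0.79463.
Taking the obtuse solution, ∠D ≈ 127.38°.
Law of cosines then gives FE ≈ 60.241.
Circumradius = FE/(2 sin D) ≈ 37.905.

37.9050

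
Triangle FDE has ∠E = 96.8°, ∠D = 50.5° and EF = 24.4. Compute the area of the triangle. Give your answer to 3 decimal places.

The third angle is ∠F = 180° − ∠D − ∠E = 32.70°.
Law of sines: DE = EF·sin F/sin D ≈ 17.083.
Law of sines: FD = EF·sin E/sin D ≈ 31.399.
Area = ½·EF·DE·sin E ≈ 206.95.

area ≈ 206.950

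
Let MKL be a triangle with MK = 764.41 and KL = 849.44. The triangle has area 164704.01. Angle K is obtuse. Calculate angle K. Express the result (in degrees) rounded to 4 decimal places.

149.5151

From area = ½·MK·KL·sin K, we get sin K = 2·area/(MK·KL) ≈ 0.50731.
Taking the obtuse solution, ∠K ≈ 149.52°.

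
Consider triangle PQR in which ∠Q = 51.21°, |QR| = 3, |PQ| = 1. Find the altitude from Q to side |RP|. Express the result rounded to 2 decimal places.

h_Q ≈ 0.94

By the law of cosines, |RP|² = |PQ|² + |QR|² − 2·|PQ|·|QR|·cos Q = 6.2412, so |RP| ≈ 2.4982.
Area = ½·|PQ|·|QR|·sin Q ≈ 1.1692.
The altitude from Q has length 2·area/|RP| ≈ 0.936.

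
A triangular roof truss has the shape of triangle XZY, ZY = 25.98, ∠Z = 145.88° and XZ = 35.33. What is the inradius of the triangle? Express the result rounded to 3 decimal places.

4.291

By the law of cosines, YX² = XZ² + ZY² − 2·XZ·ZY·cos Z = 3442.9, so YX ≈ 58.676.
Area = ½·XZ·ZY·sin Z ≈ 257.43.
Semiperimeter s = (25.98+58.676+35.33)/2 = 59.993.
Inradius = area/s = 257.43/59.993 ≈ 4.291.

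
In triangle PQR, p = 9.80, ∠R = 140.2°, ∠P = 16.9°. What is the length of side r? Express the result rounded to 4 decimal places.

21.5790

The third angle is ∠Q = 180° − ∠R − ∠P = 22.90°.
Law of sines: r = p·sin R/sin P ≈ 21.579.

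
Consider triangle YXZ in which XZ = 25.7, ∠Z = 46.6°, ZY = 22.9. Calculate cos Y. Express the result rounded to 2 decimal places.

0.27

By the law of cosines, YX² = XZ² + ZY² − 2·XZ·ZY·cos Z = 376.16, so YX ≈ 19.395.
Law of cosines again: cos Y = (ZY² + YX² − XZ²)/(2·ZY·YX) ≈ 0.27027, so ∠Y ≈ 74.32°.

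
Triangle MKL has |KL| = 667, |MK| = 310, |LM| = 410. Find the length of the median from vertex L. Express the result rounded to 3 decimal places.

Median from L: ½√(2·|KL|² + 2·|LM|² − |MK|²) ≈ 531.48.

531.479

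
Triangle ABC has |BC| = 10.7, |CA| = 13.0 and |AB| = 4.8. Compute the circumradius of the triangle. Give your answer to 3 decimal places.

By the law of cosines, cos A = (|CA|² + |AB|² − |BC|²) / (2·|CA|·|AB|) ≈ 0.62139, so ∠A ≈ 51.58°.
Circumradius = |BC|/(2 sin A) ≈ 6.8284.

R ≈ 6.828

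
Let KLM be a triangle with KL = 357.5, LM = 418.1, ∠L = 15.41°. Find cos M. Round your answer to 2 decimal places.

By the law of cosines, MK² = KL² + LM² − 2·KL·LM·cos L = 14420, so MK ≈ 120.08.
Law of cosines again: cos M = (LM² + MK² − KL²)/(2·LM·MK) ≈ 0.61169, so ∠M ≈ 52.29°.

0.61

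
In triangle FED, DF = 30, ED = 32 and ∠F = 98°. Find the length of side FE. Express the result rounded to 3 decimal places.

Law of sines: sin E = DF·sin F/ED ≈ 0.92838.
Since ED ≥ DF, only the acute value applies: ∠E ≈ 68.18°.
Then ∠D = 180° − ∠F − ∠E ≈ 13.82°.
Law of sines gives FE = ED·sin D/sin F ≈ 7.7173.

7.717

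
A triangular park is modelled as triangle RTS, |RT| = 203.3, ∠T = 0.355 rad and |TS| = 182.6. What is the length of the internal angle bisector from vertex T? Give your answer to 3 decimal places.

By the law of cosines, |SR|² = |RT|² + |TS|² − 2·|RT|·|TS|·cos T = 5057.9, so |SR| ≈ 71.119.
The bisector from T has length 2·|RT|·|TS|·cos(∠T/2)/(|RT|+|TS|) ≈ 189.37.

189.372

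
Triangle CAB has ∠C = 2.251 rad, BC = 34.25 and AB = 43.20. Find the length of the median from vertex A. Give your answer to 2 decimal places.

m_A ≈ 26.79

Law of sines: sin A = BC·sin C/AB ≈ 0.61638.
Since AB ≥ BC, only the acute value applies: ∠A ≈ 0.664 rad.
Then ∠B = π − ∠C − ∠A ≈ 0.226 rad.
Law of sines gives CA = AB·sin B/sin C ≈ 12.476.
Median from A: ½√(2·CA² + 2·AB² − BC²) ≈ 26.79.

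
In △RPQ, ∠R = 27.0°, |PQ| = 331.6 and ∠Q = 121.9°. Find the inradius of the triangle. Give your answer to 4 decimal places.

The third angle is ∠P = 180° − ∠Q − ∠R = 31.10°.
Law of sines: |QR| = |PQ|·sin P/sin R ≈ 377.28.
Law of sines: |RP| = |PQ|·sin Q/sin R ≈ 620.1.
Area = ½·|PQ|·|QR|·sin Q ≈ 53106.
Semiperimeter s = (331.6+377.28+620.1)/2 = 664.49.
Inradius = area/s = 53106/664.49 ≈ 79.92.

79.9199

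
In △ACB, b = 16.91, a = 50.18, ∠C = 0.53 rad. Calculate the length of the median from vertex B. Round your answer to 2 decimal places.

43.10

By the law of cosines, c² = b² + a² − 2·b·a·cos C = 1339.7, so c ≈ 36.602.
Median from B: ½√(2·a² + 2·c² − b²) ≈ 43.097.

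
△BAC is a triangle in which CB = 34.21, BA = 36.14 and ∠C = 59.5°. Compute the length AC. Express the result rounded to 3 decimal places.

38.273

Law of sines: sin A = CB·sin C/BA ≈ 0.81562.
Since BA ≥ CB, only the acute value applies: ∠A ≈ 54.65°.
Then ∠B = 180° − ∠C − ∠A ≈ 65.85°.
Law of sines gives AC = BA·sin B/sin C ≈ 38.273.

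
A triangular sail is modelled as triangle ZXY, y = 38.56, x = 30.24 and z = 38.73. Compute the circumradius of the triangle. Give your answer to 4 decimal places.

By the law of cosines, cos Z = (x² + y² − z²) / (2·x·y) ≈ 0.38648, so ∠Z ≈ 67.26°.
Circumradius = z/(2 sin Z) ≈ 20.996.

R ≈ 20.9965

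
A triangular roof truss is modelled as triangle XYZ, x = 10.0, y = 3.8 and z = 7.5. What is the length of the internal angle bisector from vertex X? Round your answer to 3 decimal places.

2.486

By the law of cosines, cos X = (y² + z² − x²) / (2·y·z) ≈ -0.51421, so ∠X ≈ 120.94°.
The bisector from X has length 2·y·z·cos(∠X/2)/(y+z) ≈ 2.486.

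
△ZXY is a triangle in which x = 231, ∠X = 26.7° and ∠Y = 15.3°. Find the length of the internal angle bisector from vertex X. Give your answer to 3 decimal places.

189.327

The third angle is ∠Z = 180° − ∠X − ∠Y = 138.00°.
Law of sines: z = x·sin Z/sin X ≈ 344.01.
Law of sines: y = x·sin Y/sin X ≈ 135.66.
The bisector from X has length 2·y·z·cos(∠X/2)/(y+z) ≈ 189.33.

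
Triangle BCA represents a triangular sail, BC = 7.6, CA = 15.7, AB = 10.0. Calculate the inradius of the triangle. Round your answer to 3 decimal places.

Semiperimeter s = (15.7 + 10 + 7.6)/2 = 16.65.
Heron's formula: area = √(16.65·0.95·6.65·9.05) ≈ 30.853.
Inradius = area/s = 30.853/16.65 ≈ 1.8531.

1.853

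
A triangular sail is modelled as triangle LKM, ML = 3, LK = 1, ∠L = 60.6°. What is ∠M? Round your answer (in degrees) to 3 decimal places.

19.148

By the law of cosines, KM² = ML² + LK² − 2·ML·LK·cos L = 7.0546, so KM ≈ 2.656.
Law of cosines again: cos M = (KM² + ML² − LK²)/(2·KM·ML) ≈ 0.94467, so ∠M ≈ 19.15°.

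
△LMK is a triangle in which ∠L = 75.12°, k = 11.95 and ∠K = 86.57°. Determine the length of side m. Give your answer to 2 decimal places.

3.76

The third angle is ∠M = 180° − ∠K − ∠L = 18.31°.
Law of sines: m = k·sin M/sin K ≈ 3.7609.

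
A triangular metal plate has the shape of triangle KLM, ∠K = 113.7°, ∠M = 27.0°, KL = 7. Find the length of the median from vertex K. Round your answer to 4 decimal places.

m_K ≈ 4.7281

The third angle is ∠L = 180° − ∠M − ∠K = 39.30°.
Law of sines: LM = KL·sin K/sin M ≈ 14.118.
Law of sines: MK = KL·sin L/sin M ≈ 9.766.
Median from K: ½√(2·MK² + 2·KL² − LM²) ≈ 4.7281.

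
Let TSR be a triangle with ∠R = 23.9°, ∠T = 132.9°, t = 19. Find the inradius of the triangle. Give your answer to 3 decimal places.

1.980

The third angle is ∠S = 180° − ∠R − ∠T = 23.20°.
Law of sines: s = t·sin S/sin T ≈ 10.218.
Law of sines: r = t·sin R/sin T ≈ 10.508.
Area = ½·t·s·sin R ≈ 39.326.
Semiperimeter p = (19+10.218+10.508)/2 = 19.863.
Inradius = area/p = 39.326/19.863 ≈ 1.9799.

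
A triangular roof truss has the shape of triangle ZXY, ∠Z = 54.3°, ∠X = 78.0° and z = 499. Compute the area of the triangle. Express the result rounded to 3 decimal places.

110914.915

The third angle is ∠Y = 180° − ∠Z − ∠X = 47.70°.
Law of sines: x = z·sin X/sin Z ≈ 601.04.
Law of sines: y = z·sin Y/sin Z ≈ 454.48.
Area = ½·z·x·sin Y ≈ 1.1091e+05.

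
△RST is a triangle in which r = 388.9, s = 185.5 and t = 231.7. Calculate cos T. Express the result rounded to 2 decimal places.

By the law of cosines, cos T = (r² + s² − t²) / (2·r·s) ≈ 0.91466, so ∠T ≈ 23.84°.

0.91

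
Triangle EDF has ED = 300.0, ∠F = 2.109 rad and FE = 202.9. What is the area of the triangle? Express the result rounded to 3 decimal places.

Law of sines: sin D = FE·sin F/ED ≈ 0.58072.
Since ED ≥ FE, only the acute value applies: ∠D ≈ 0.620 rad.
Then ∠E = π − ∠F − ∠D ≈ 0.413 rad.
Law of sines gives DF = ED·sin E/sin F ≈ 140.23.
Area = ½·ED·FE·sin E ≈ 12215.

area ≈ 12214.773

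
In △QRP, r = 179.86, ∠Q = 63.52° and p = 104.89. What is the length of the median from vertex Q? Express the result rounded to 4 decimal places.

By the law of cosines, q² = r² + p² − 2·r·p·cos Q = 26528, so q ≈ 162.87.
Median from Q: ½√(2·r² + 2·p² − q²) ≈ 122.65.

122.6532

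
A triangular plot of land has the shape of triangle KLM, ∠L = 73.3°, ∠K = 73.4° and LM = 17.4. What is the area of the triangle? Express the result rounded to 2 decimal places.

83.07

The third angle is ∠M = 180° − ∠K − ∠L = 33.30°.
Law of sines: MK = LM·sin L/sin K ≈ 17.391.
Law of sines: KL = LM·sin M/sin K ≈ 9.9685.
Area = ½·LM·MK·sin M ≈ 83.068.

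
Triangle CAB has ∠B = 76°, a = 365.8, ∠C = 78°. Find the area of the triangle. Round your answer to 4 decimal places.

144851.8204

The third angle is ∠A = 180° − ∠B − ∠C = 26.00°.
Law of sines: c = a·sin C/sin A ≈ 816.22.
Law of sines: b = a·sin B/sin A ≈ 809.67.
Area = ½·a·c·sin B ≈ 1.4485e+05.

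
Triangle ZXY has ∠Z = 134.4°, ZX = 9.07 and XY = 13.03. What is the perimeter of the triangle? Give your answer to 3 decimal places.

Law of sines: sin Y = ZX·sin Z/XY ≈ 0.49733.
Since XY ≥ ZX, only the acute value applies: ∠Y ≈ 29.82°.
Then ∠X = 180° − ∠Z − ∠Y ≈ 15.78°.
Law of sines gives YZ = XY·sin X/sin Z ≈ 4.9583.
Semiperimeter s = (13.03+4.9583+9.07)/2 = 13.529.
Perimeter = 13.03 + 4.9583 + 9.07 = 27.058.

perimeter ≈ 27.058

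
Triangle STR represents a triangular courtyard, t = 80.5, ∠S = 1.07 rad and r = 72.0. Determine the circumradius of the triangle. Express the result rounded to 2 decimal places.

44.51

By the law of cosines, s² = t² + r² − 2·t·r·cos S = 6098.6, so s ≈ 78.094.
Area = ½·t·r·sin S ≈ 2542.1.
Circumradius = s/(2 sin S) ≈ 44.513.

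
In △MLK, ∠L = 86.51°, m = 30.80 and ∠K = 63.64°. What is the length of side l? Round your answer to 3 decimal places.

61.766

The third angle is ∠M = 180° − ∠L − ∠K = 29.85°.
Law of sines: l = m·sin L/sin M ≈ 61.766.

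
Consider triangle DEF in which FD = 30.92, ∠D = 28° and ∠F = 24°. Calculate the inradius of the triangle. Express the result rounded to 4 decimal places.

The third angle is ∠E = 180° − ∠F − ∠D = 128.00°.
Law of sines: EF = FD·sin D/sin E ≈ 18.421.
Law of sines: DE = FD·sin F/sin E ≈ 15.96.
Area = ½·FD·EF·sin F ≈ 115.83.
Semiperimeter s = (18.421+30.92+15.96)/2 = 32.65.
Inradius = area/s = 115.83/32.65 ≈ 3.5477.

r ≈ 3.5477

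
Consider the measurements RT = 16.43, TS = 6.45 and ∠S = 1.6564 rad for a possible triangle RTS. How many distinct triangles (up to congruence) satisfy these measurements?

TS·sin S = 6.45·sin(1.6564 rad) ≈ 6.426.
Since ∠S is not acute, a triangle exists only if RT > TS; here RT > TS, so there is exactly one triangle.

1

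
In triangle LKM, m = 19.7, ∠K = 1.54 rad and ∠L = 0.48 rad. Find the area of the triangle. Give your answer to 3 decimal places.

The third angle is ∠M = π − ∠L − ∠K = 1.122 rad.
Law of sines: l = m·sin L/sin M ≈ 10.099.
Law of sines: k = m·sin K/sin M ≈ 21.859.
Area = ½·m·l·sin K ≈ 99.427.

area ≈ 99.427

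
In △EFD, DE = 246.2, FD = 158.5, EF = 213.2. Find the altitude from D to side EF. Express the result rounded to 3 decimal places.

h_D ≈ 156.769

Semiperimeter s = (158.5 + 246.2 + 213.2)/2 = 308.95.
Heron's formula: area = √(308.95·150.45·62.75·95.75) ≈ 16712.
The altitude from D has length 2·area/EF ≈ 156.77.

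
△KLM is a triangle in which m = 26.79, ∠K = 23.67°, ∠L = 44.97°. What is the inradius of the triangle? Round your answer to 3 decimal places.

The third angle is ∠M = 180° − ∠K − ∠L = 111.36°.
Law of sines: k = m·sin K/sin M ≈ 11.549.
Law of sines: l = m·sin L/sin M ≈ 20.33.
Area = ½·m·k·sin L ≈ 109.33.
Semiperimeter s = (11.549+20.33+26.79)/2 = 29.334.
Inradius = area/s = 109.33/29.334 ≈ 3.727.

3.727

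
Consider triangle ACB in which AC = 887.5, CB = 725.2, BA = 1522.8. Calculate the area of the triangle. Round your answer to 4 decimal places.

Semiperimeter s = (725.2 + 1522.8 + 887.5)/2 = 1567.8.
Heron's formula: area = √(1567.8·842.55·44.95·680.25) ≈ 2.0097e+05.

200971.9144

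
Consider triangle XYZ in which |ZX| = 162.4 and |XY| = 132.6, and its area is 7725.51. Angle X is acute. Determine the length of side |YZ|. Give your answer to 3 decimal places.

118.141

From area = ½·|ZX|·|XY|·sin X, we get sin X = 2·area/(|ZX|·|XY|) ≈ 0.71751.
Taking the acute solution, ∠X ≈ 45.85°.
Law of cosines then gives |YZ| ≈ 118.14.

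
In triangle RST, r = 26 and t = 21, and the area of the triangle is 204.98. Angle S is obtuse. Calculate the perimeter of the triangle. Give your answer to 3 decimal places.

89.875

From area = ½·t·r·sin S, we get sin S = 2·area/(t·r) ≈ 0.75084.
Taking the obtuse solution, ∠S ≈ 131.34°.
Law of cosines then gives s ≈ 42.875.
Perimeter = 26 + 42.875 + 21 = 89.875.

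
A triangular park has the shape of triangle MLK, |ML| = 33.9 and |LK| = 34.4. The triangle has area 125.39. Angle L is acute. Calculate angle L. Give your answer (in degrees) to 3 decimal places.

From area = ½·|ML|·|LK|·sin L, we get sin L = 2·area/(|ML|·|LK|) ≈ 0.21505.
Taking the acute solution, ∠L ≈ 12.42°.

12.418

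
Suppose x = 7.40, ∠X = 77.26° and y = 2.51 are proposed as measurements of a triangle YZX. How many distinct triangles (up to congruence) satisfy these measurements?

y·sin X = 2.51·sin(77.26°) ≈ 2.448.
Since x ≥ y, exactly one triangle exists.

1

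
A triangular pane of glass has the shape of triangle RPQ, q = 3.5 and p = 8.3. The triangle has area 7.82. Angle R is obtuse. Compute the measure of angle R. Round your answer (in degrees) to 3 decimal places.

From area = ½·p·q·sin R, we get sin R = 2·area/(p·q) ≈ 0.53838.
Taking the obtuse solution, ∠R ≈ 147.43°.

147.426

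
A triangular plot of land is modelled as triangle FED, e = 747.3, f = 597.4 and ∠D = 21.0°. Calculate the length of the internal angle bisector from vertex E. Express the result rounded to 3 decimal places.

By the law of cosines, d² = f² + e² − 2·f·e·cos D = 81774, so d ≈ 285.96.
Law of cosines again: cos E = (d² + f² − e²)/(2·d·f) ≈ -0.35062, so ∠E ≈ 110.53°.
The bisector from E has length 2·d·f·cos(∠E/2)/(d+f) ≈ 220.39.

220.393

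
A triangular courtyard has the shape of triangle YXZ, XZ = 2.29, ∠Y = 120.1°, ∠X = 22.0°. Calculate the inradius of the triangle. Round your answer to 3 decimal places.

The third angle is ∠Z = 180° − ∠Y − ∠X = 37.90°.
Law of sines: ZY = XZ·sin X/sin Y ≈ 0.99156.
Law of sines: YX = XZ·sin Z/sin Y ≈ 1.626.
Area = ½·XZ·ZY·sin Z ≈ 0.69742.
Semiperimeter s = (2.29+0.99156+1.626)/2 = 2.4538.
Inradius = area/s = 0.69742/2.4538 ≈ 0.28422.

0.284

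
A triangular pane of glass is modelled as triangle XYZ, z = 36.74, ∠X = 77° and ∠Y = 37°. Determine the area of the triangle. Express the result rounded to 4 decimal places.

area ≈ 433.2166

The third angle is ∠Z = 180° − ∠X − ∠Y = 66.00°.
Law of sines: x = z·sin X/sin Z ≈ 39.186.
Law of sines: y = z·sin Y/sin Z ≈ 24.203.
Area = ½·z·x·sin Y ≈ 433.22.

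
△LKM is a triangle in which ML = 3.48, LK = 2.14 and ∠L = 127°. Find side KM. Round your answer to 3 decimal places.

By the law of cosines, KM² = ML² + LK² − 2·ML·LK·cos L = 25.654, so KM ≈ 5.0649.

5.065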